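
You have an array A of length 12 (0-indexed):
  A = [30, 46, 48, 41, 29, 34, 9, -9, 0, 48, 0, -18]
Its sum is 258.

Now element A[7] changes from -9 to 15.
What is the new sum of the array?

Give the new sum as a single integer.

Answer: 282

Derivation:
Old value at index 7: -9
New value at index 7: 15
Delta = 15 - -9 = 24
New sum = old_sum + delta = 258 + (24) = 282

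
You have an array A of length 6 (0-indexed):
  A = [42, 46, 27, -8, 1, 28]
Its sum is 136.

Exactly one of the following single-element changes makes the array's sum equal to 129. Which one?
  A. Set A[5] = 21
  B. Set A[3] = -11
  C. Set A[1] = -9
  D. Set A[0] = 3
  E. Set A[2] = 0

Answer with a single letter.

Option A: A[5] 28->21, delta=-7, new_sum=136+(-7)=129 <-- matches target
Option B: A[3] -8->-11, delta=-3, new_sum=136+(-3)=133
Option C: A[1] 46->-9, delta=-55, new_sum=136+(-55)=81
Option D: A[0] 42->3, delta=-39, new_sum=136+(-39)=97
Option E: A[2] 27->0, delta=-27, new_sum=136+(-27)=109

Answer: A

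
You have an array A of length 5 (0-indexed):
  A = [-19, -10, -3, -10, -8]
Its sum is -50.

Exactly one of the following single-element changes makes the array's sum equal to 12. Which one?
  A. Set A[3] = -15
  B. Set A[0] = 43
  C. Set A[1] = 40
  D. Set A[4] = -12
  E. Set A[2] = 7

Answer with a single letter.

Option A: A[3] -10->-15, delta=-5, new_sum=-50+(-5)=-55
Option B: A[0] -19->43, delta=62, new_sum=-50+(62)=12 <-- matches target
Option C: A[1] -10->40, delta=50, new_sum=-50+(50)=0
Option D: A[4] -8->-12, delta=-4, new_sum=-50+(-4)=-54
Option E: A[2] -3->7, delta=10, new_sum=-50+(10)=-40

Answer: B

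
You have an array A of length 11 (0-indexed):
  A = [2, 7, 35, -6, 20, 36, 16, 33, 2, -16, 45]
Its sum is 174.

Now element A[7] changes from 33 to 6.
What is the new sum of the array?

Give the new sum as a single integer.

Old value at index 7: 33
New value at index 7: 6
Delta = 6 - 33 = -27
New sum = old_sum + delta = 174 + (-27) = 147

Answer: 147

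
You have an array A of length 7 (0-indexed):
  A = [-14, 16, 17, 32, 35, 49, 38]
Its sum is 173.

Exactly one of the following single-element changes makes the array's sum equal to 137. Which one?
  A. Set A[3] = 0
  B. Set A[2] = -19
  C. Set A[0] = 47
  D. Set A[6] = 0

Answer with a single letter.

Option A: A[3] 32->0, delta=-32, new_sum=173+(-32)=141
Option B: A[2] 17->-19, delta=-36, new_sum=173+(-36)=137 <-- matches target
Option C: A[0] -14->47, delta=61, new_sum=173+(61)=234
Option D: A[6] 38->0, delta=-38, new_sum=173+(-38)=135

Answer: B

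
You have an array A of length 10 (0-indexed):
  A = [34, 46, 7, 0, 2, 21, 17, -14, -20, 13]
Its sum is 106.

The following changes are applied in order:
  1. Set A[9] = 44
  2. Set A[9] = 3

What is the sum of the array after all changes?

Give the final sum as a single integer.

Answer: 96

Derivation:
Initial sum: 106
Change 1: A[9] 13 -> 44, delta = 31, sum = 137
Change 2: A[9] 44 -> 3, delta = -41, sum = 96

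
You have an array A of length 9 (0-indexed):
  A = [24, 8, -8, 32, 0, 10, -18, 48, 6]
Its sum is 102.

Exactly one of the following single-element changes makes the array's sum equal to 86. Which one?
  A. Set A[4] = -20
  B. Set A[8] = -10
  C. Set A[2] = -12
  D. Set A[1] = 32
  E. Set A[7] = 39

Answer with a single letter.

Answer: B

Derivation:
Option A: A[4] 0->-20, delta=-20, new_sum=102+(-20)=82
Option B: A[8] 6->-10, delta=-16, new_sum=102+(-16)=86 <-- matches target
Option C: A[2] -8->-12, delta=-4, new_sum=102+(-4)=98
Option D: A[1] 8->32, delta=24, new_sum=102+(24)=126
Option E: A[7] 48->39, delta=-9, new_sum=102+(-9)=93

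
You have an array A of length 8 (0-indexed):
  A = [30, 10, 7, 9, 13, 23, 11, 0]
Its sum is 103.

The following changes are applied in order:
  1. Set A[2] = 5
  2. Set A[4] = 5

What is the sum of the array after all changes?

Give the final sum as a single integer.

Answer: 93

Derivation:
Initial sum: 103
Change 1: A[2] 7 -> 5, delta = -2, sum = 101
Change 2: A[4] 13 -> 5, delta = -8, sum = 93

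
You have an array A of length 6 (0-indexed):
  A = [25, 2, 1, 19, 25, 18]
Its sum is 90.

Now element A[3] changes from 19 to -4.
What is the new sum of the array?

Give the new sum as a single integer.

Answer: 67

Derivation:
Old value at index 3: 19
New value at index 3: -4
Delta = -4 - 19 = -23
New sum = old_sum + delta = 90 + (-23) = 67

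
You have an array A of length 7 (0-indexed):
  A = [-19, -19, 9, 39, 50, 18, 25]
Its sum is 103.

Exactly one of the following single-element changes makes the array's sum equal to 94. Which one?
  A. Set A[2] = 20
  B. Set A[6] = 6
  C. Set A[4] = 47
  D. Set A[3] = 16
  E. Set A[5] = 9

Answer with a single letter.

Option A: A[2] 9->20, delta=11, new_sum=103+(11)=114
Option B: A[6] 25->6, delta=-19, new_sum=103+(-19)=84
Option C: A[4] 50->47, delta=-3, new_sum=103+(-3)=100
Option D: A[3] 39->16, delta=-23, new_sum=103+(-23)=80
Option E: A[5] 18->9, delta=-9, new_sum=103+(-9)=94 <-- matches target

Answer: E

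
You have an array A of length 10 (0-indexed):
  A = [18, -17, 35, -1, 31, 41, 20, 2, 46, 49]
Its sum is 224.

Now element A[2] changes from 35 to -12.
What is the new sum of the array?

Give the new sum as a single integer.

Answer: 177

Derivation:
Old value at index 2: 35
New value at index 2: -12
Delta = -12 - 35 = -47
New sum = old_sum + delta = 224 + (-47) = 177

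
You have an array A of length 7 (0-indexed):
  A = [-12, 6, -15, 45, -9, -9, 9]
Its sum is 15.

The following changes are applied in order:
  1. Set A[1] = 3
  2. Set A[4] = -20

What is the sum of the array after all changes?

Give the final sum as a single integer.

Answer: 1

Derivation:
Initial sum: 15
Change 1: A[1] 6 -> 3, delta = -3, sum = 12
Change 2: A[4] -9 -> -20, delta = -11, sum = 1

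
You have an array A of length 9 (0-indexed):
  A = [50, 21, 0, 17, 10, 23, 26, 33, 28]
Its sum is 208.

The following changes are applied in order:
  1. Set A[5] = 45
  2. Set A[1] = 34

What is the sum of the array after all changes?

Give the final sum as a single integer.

Answer: 243

Derivation:
Initial sum: 208
Change 1: A[5] 23 -> 45, delta = 22, sum = 230
Change 2: A[1] 21 -> 34, delta = 13, sum = 243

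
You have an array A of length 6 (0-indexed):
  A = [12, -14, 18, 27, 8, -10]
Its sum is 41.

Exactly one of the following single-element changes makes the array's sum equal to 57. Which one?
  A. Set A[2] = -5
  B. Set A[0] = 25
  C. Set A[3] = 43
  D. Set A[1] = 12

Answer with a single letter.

Answer: C

Derivation:
Option A: A[2] 18->-5, delta=-23, new_sum=41+(-23)=18
Option B: A[0] 12->25, delta=13, new_sum=41+(13)=54
Option C: A[3] 27->43, delta=16, new_sum=41+(16)=57 <-- matches target
Option D: A[1] -14->12, delta=26, new_sum=41+(26)=67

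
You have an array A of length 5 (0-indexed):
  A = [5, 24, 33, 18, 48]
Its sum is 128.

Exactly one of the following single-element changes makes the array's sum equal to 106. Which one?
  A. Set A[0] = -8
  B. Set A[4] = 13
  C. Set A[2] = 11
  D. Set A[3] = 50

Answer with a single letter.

Answer: C

Derivation:
Option A: A[0] 5->-8, delta=-13, new_sum=128+(-13)=115
Option B: A[4] 48->13, delta=-35, new_sum=128+(-35)=93
Option C: A[2] 33->11, delta=-22, new_sum=128+(-22)=106 <-- matches target
Option D: A[3] 18->50, delta=32, new_sum=128+(32)=160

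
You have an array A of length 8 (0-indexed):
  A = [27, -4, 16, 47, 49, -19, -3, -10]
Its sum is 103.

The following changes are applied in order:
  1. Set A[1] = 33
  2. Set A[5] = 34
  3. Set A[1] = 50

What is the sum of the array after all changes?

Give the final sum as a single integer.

Answer: 210

Derivation:
Initial sum: 103
Change 1: A[1] -4 -> 33, delta = 37, sum = 140
Change 2: A[5] -19 -> 34, delta = 53, sum = 193
Change 3: A[1] 33 -> 50, delta = 17, sum = 210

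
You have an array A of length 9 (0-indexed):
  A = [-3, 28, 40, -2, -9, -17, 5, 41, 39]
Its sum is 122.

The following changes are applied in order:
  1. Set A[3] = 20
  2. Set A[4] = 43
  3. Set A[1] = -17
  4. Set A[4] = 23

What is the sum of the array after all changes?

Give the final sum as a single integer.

Initial sum: 122
Change 1: A[3] -2 -> 20, delta = 22, sum = 144
Change 2: A[4] -9 -> 43, delta = 52, sum = 196
Change 3: A[1] 28 -> -17, delta = -45, sum = 151
Change 4: A[4] 43 -> 23, delta = -20, sum = 131

Answer: 131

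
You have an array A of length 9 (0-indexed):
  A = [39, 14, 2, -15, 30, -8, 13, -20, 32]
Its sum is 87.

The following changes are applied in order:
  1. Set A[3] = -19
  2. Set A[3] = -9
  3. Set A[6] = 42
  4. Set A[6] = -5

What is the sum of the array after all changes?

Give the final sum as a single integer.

Answer: 75

Derivation:
Initial sum: 87
Change 1: A[3] -15 -> -19, delta = -4, sum = 83
Change 2: A[3] -19 -> -9, delta = 10, sum = 93
Change 3: A[6] 13 -> 42, delta = 29, sum = 122
Change 4: A[6] 42 -> -5, delta = -47, sum = 75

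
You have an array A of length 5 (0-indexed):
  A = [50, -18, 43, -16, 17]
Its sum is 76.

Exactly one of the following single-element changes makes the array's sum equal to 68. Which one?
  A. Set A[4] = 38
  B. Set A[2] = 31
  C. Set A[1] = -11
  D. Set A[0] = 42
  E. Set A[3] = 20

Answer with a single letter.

Option A: A[4] 17->38, delta=21, new_sum=76+(21)=97
Option B: A[2] 43->31, delta=-12, new_sum=76+(-12)=64
Option C: A[1] -18->-11, delta=7, new_sum=76+(7)=83
Option D: A[0] 50->42, delta=-8, new_sum=76+(-8)=68 <-- matches target
Option E: A[3] -16->20, delta=36, new_sum=76+(36)=112

Answer: D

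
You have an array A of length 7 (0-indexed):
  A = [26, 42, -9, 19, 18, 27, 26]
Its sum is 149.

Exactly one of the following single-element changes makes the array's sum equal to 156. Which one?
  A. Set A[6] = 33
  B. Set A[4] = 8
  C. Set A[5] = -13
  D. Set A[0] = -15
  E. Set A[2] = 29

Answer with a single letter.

Option A: A[6] 26->33, delta=7, new_sum=149+(7)=156 <-- matches target
Option B: A[4] 18->8, delta=-10, new_sum=149+(-10)=139
Option C: A[5] 27->-13, delta=-40, new_sum=149+(-40)=109
Option D: A[0] 26->-15, delta=-41, new_sum=149+(-41)=108
Option E: A[2] -9->29, delta=38, new_sum=149+(38)=187

Answer: A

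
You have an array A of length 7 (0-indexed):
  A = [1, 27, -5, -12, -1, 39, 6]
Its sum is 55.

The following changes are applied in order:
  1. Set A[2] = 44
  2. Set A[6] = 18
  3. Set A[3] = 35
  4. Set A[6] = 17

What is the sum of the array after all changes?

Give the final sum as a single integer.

Initial sum: 55
Change 1: A[2] -5 -> 44, delta = 49, sum = 104
Change 2: A[6] 6 -> 18, delta = 12, sum = 116
Change 3: A[3] -12 -> 35, delta = 47, sum = 163
Change 4: A[6] 18 -> 17, delta = -1, sum = 162

Answer: 162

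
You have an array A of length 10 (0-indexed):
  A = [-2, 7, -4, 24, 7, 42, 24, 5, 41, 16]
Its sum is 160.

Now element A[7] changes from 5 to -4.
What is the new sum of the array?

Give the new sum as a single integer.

Old value at index 7: 5
New value at index 7: -4
Delta = -4 - 5 = -9
New sum = old_sum + delta = 160 + (-9) = 151

Answer: 151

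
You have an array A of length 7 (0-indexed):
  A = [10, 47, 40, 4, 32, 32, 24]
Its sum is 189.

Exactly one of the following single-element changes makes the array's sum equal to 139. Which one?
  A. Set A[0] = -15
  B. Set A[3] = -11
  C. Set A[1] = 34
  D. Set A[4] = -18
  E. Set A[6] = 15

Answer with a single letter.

Answer: D

Derivation:
Option A: A[0] 10->-15, delta=-25, new_sum=189+(-25)=164
Option B: A[3] 4->-11, delta=-15, new_sum=189+(-15)=174
Option C: A[1] 47->34, delta=-13, new_sum=189+(-13)=176
Option D: A[4] 32->-18, delta=-50, new_sum=189+(-50)=139 <-- matches target
Option E: A[6] 24->15, delta=-9, new_sum=189+(-9)=180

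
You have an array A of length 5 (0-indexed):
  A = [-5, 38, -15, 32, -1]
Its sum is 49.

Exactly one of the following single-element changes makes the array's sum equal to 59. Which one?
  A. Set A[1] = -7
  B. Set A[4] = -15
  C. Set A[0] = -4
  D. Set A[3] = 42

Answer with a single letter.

Answer: D

Derivation:
Option A: A[1] 38->-7, delta=-45, new_sum=49+(-45)=4
Option B: A[4] -1->-15, delta=-14, new_sum=49+(-14)=35
Option C: A[0] -5->-4, delta=1, new_sum=49+(1)=50
Option D: A[3] 32->42, delta=10, new_sum=49+(10)=59 <-- matches target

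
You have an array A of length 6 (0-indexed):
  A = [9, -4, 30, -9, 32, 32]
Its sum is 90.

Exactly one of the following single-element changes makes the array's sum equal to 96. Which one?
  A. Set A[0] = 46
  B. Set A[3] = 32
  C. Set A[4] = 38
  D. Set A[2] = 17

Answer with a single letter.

Answer: C

Derivation:
Option A: A[0] 9->46, delta=37, new_sum=90+(37)=127
Option B: A[3] -9->32, delta=41, new_sum=90+(41)=131
Option C: A[4] 32->38, delta=6, new_sum=90+(6)=96 <-- matches target
Option D: A[2] 30->17, delta=-13, new_sum=90+(-13)=77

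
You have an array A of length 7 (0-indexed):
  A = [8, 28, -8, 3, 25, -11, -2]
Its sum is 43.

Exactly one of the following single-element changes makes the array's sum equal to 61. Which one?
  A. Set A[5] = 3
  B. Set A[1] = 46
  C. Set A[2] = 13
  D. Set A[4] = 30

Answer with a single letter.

Option A: A[5] -11->3, delta=14, new_sum=43+(14)=57
Option B: A[1] 28->46, delta=18, new_sum=43+(18)=61 <-- matches target
Option C: A[2] -8->13, delta=21, new_sum=43+(21)=64
Option D: A[4] 25->30, delta=5, new_sum=43+(5)=48

Answer: B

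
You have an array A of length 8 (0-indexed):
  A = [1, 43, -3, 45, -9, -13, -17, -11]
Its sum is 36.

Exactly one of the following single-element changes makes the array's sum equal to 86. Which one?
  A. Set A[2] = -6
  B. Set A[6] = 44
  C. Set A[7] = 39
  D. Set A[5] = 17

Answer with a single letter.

Answer: C

Derivation:
Option A: A[2] -3->-6, delta=-3, new_sum=36+(-3)=33
Option B: A[6] -17->44, delta=61, new_sum=36+(61)=97
Option C: A[7] -11->39, delta=50, new_sum=36+(50)=86 <-- matches target
Option D: A[5] -13->17, delta=30, new_sum=36+(30)=66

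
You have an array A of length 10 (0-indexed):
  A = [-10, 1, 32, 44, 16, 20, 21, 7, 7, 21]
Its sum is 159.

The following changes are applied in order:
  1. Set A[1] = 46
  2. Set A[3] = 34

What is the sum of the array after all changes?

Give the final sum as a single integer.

Answer: 194

Derivation:
Initial sum: 159
Change 1: A[1] 1 -> 46, delta = 45, sum = 204
Change 2: A[3] 44 -> 34, delta = -10, sum = 194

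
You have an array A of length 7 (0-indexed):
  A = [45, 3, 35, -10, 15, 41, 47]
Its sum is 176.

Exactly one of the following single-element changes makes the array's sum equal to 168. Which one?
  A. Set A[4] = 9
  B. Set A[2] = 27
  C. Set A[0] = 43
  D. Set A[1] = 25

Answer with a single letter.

Option A: A[4] 15->9, delta=-6, new_sum=176+(-6)=170
Option B: A[2] 35->27, delta=-8, new_sum=176+(-8)=168 <-- matches target
Option C: A[0] 45->43, delta=-2, new_sum=176+(-2)=174
Option D: A[1] 3->25, delta=22, new_sum=176+(22)=198

Answer: B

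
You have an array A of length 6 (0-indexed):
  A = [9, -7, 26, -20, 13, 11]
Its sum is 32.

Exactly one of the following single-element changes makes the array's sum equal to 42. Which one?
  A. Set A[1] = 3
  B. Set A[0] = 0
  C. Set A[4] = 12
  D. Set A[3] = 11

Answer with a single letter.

Option A: A[1] -7->3, delta=10, new_sum=32+(10)=42 <-- matches target
Option B: A[0] 9->0, delta=-9, new_sum=32+(-9)=23
Option C: A[4] 13->12, delta=-1, new_sum=32+(-1)=31
Option D: A[3] -20->11, delta=31, new_sum=32+(31)=63

Answer: A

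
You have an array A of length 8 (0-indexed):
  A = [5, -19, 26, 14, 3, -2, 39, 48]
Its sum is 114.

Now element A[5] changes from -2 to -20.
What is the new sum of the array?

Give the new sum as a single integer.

Answer: 96

Derivation:
Old value at index 5: -2
New value at index 5: -20
Delta = -20 - -2 = -18
New sum = old_sum + delta = 114 + (-18) = 96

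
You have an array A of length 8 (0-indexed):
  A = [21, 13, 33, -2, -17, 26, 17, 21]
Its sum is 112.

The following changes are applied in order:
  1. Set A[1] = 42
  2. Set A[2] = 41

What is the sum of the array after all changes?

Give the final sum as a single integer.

Initial sum: 112
Change 1: A[1] 13 -> 42, delta = 29, sum = 141
Change 2: A[2] 33 -> 41, delta = 8, sum = 149

Answer: 149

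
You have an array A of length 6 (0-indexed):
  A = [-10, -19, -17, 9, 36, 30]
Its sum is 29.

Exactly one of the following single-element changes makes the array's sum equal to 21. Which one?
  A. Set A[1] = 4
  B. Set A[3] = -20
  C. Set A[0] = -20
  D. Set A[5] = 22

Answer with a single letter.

Answer: D

Derivation:
Option A: A[1] -19->4, delta=23, new_sum=29+(23)=52
Option B: A[3] 9->-20, delta=-29, new_sum=29+(-29)=0
Option C: A[0] -10->-20, delta=-10, new_sum=29+(-10)=19
Option D: A[5] 30->22, delta=-8, new_sum=29+(-8)=21 <-- matches target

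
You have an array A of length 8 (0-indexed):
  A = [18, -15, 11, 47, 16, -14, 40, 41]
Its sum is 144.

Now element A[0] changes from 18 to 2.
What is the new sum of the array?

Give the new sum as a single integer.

Answer: 128

Derivation:
Old value at index 0: 18
New value at index 0: 2
Delta = 2 - 18 = -16
New sum = old_sum + delta = 144 + (-16) = 128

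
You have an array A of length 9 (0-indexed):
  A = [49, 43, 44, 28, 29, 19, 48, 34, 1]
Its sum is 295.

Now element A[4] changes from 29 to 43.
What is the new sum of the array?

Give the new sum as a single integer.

Old value at index 4: 29
New value at index 4: 43
Delta = 43 - 29 = 14
New sum = old_sum + delta = 295 + (14) = 309

Answer: 309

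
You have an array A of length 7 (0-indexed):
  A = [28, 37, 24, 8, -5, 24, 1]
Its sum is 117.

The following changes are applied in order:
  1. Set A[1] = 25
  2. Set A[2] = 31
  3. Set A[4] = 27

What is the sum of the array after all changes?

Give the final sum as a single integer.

Initial sum: 117
Change 1: A[1] 37 -> 25, delta = -12, sum = 105
Change 2: A[2] 24 -> 31, delta = 7, sum = 112
Change 3: A[4] -5 -> 27, delta = 32, sum = 144

Answer: 144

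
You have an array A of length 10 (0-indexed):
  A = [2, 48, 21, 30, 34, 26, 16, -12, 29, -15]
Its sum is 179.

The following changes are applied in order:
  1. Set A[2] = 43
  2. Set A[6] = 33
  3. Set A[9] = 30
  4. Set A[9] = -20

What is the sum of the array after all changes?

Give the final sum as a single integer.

Initial sum: 179
Change 1: A[2] 21 -> 43, delta = 22, sum = 201
Change 2: A[6] 16 -> 33, delta = 17, sum = 218
Change 3: A[9] -15 -> 30, delta = 45, sum = 263
Change 4: A[9] 30 -> -20, delta = -50, sum = 213

Answer: 213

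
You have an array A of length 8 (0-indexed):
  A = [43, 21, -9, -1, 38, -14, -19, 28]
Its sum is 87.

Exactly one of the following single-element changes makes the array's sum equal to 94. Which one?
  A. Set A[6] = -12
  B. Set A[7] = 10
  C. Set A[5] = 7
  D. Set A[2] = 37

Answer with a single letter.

Answer: A

Derivation:
Option A: A[6] -19->-12, delta=7, new_sum=87+(7)=94 <-- matches target
Option B: A[7] 28->10, delta=-18, new_sum=87+(-18)=69
Option C: A[5] -14->7, delta=21, new_sum=87+(21)=108
Option D: A[2] -9->37, delta=46, new_sum=87+(46)=133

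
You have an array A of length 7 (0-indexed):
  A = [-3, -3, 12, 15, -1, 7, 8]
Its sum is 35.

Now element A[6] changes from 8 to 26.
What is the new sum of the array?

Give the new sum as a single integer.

Old value at index 6: 8
New value at index 6: 26
Delta = 26 - 8 = 18
New sum = old_sum + delta = 35 + (18) = 53

Answer: 53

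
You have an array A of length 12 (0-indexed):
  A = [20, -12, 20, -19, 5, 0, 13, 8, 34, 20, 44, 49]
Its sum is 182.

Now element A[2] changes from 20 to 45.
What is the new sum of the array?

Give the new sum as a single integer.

Answer: 207

Derivation:
Old value at index 2: 20
New value at index 2: 45
Delta = 45 - 20 = 25
New sum = old_sum + delta = 182 + (25) = 207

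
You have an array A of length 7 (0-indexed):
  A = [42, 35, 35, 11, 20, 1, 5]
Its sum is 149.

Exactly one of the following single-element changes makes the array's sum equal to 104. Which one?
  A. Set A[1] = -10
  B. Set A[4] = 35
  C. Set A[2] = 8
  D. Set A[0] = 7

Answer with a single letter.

Option A: A[1] 35->-10, delta=-45, new_sum=149+(-45)=104 <-- matches target
Option B: A[4] 20->35, delta=15, new_sum=149+(15)=164
Option C: A[2] 35->8, delta=-27, new_sum=149+(-27)=122
Option D: A[0] 42->7, delta=-35, new_sum=149+(-35)=114

Answer: A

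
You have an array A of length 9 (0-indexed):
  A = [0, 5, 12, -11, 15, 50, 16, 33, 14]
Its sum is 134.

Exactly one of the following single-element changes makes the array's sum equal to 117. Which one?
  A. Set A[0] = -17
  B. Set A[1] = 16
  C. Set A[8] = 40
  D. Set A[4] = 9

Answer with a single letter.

Option A: A[0] 0->-17, delta=-17, new_sum=134+(-17)=117 <-- matches target
Option B: A[1] 5->16, delta=11, new_sum=134+(11)=145
Option C: A[8] 14->40, delta=26, new_sum=134+(26)=160
Option D: A[4] 15->9, delta=-6, new_sum=134+(-6)=128

Answer: A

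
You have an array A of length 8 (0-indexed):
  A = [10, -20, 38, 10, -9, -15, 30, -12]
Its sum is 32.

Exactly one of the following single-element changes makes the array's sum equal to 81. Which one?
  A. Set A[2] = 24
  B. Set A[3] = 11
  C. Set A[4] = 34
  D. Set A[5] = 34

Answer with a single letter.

Answer: D

Derivation:
Option A: A[2] 38->24, delta=-14, new_sum=32+(-14)=18
Option B: A[3] 10->11, delta=1, new_sum=32+(1)=33
Option C: A[4] -9->34, delta=43, new_sum=32+(43)=75
Option D: A[5] -15->34, delta=49, new_sum=32+(49)=81 <-- matches target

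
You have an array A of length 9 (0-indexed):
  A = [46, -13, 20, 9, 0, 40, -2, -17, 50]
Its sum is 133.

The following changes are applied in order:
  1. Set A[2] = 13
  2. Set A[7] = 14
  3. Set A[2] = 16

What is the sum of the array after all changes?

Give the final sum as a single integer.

Answer: 160

Derivation:
Initial sum: 133
Change 1: A[2] 20 -> 13, delta = -7, sum = 126
Change 2: A[7] -17 -> 14, delta = 31, sum = 157
Change 3: A[2] 13 -> 16, delta = 3, sum = 160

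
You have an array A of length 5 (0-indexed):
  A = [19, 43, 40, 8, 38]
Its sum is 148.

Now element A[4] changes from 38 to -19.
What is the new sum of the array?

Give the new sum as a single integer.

Old value at index 4: 38
New value at index 4: -19
Delta = -19 - 38 = -57
New sum = old_sum + delta = 148 + (-57) = 91

Answer: 91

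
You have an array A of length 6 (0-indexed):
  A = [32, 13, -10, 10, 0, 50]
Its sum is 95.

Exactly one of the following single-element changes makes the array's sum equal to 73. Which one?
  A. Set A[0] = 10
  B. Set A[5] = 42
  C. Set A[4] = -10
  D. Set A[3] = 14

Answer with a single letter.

Answer: A

Derivation:
Option A: A[0] 32->10, delta=-22, new_sum=95+(-22)=73 <-- matches target
Option B: A[5] 50->42, delta=-8, new_sum=95+(-8)=87
Option C: A[4] 0->-10, delta=-10, new_sum=95+(-10)=85
Option D: A[3] 10->14, delta=4, new_sum=95+(4)=99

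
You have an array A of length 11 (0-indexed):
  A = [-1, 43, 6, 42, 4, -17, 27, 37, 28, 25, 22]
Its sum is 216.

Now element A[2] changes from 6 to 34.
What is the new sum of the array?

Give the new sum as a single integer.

Old value at index 2: 6
New value at index 2: 34
Delta = 34 - 6 = 28
New sum = old_sum + delta = 216 + (28) = 244

Answer: 244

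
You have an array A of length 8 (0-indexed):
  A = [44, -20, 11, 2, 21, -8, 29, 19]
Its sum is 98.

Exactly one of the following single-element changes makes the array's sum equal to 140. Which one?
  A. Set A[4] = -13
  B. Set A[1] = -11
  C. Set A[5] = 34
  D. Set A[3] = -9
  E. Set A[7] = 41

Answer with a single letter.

Option A: A[4] 21->-13, delta=-34, new_sum=98+(-34)=64
Option B: A[1] -20->-11, delta=9, new_sum=98+(9)=107
Option C: A[5] -8->34, delta=42, new_sum=98+(42)=140 <-- matches target
Option D: A[3] 2->-9, delta=-11, new_sum=98+(-11)=87
Option E: A[7] 19->41, delta=22, new_sum=98+(22)=120

Answer: C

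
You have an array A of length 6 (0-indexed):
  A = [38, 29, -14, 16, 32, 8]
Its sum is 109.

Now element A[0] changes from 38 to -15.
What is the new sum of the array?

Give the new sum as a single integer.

Answer: 56

Derivation:
Old value at index 0: 38
New value at index 0: -15
Delta = -15 - 38 = -53
New sum = old_sum + delta = 109 + (-53) = 56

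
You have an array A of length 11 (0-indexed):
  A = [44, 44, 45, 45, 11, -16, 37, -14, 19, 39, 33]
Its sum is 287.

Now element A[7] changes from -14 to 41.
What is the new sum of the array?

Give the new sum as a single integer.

Answer: 342

Derivation:
Old value at index 7: -14
New value at index 7: 41
Delta = 41 - -14 = 55
New sum = old_sum + delta = 287 + (55) = 342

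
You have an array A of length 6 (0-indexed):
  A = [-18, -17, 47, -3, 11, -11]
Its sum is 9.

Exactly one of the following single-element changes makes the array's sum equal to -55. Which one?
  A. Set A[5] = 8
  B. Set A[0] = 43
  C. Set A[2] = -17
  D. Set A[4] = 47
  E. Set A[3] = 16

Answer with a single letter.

Option A: A[5] -11->8, delta=19, new_sum=9+(19)=28
Option B: A[0] -18->43, delta=61, new_sum=9+(61)=70
Option C: A[2] 47->-17, delta=-64, new_sum=9+(-64)=-55 <-- matches target
Option D: A[4] 11->47, delta=36, new_sum=9+(36)=45
Option E: A[3] -3->16, delta=19, new_sum=9+(19)=28

Answer: C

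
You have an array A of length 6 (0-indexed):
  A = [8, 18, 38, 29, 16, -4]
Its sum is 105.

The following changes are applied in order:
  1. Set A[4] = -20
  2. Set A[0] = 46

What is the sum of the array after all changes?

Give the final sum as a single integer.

Initial sum: 105
Change 1: A[4] 16 -> -20, delta = -36, sum = 69
Change 2: A[0] 8 -> 46, delta = 38, sum = 107

Answer: 107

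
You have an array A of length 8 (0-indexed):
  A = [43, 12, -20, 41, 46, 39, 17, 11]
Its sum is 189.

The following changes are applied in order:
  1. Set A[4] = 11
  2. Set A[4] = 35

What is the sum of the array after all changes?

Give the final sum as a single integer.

Initial sum: 189
Change 1: A[4] 46 -> 11, delta = -35, sum = 154
Change 2: A[4] 11 -> 35, delta = 24, sum = 178

Answer: 178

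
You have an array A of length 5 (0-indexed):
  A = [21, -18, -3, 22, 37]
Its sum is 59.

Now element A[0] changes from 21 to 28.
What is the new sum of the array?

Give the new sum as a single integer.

Old value at index 0: 21
New value at index 0: 28
Delta = 28 - 21 = 7
New sum = old_sum + delta = 59 + (7) = 66

Answer: 66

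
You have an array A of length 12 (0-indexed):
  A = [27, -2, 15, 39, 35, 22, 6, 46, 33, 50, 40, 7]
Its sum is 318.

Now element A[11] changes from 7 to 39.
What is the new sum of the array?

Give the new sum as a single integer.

Answer: 350

Derivation:
Old value at index 11: 7
New value at index 11: 39
Delta = 39 - 7 = 32
New sum = old_sum + delta = 318 + (32) = 350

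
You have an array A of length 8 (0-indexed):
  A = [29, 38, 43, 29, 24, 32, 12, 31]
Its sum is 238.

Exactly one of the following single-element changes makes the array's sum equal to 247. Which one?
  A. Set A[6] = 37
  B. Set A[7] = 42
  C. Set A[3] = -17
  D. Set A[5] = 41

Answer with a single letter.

Answer: D

Derivation:
Option A: A[6] 12->37, delta=25, new_sum=238+(25)=263
Option B: A[7] 31->42, delta=11, new_sum=238+(11)=249
Option C: A[3] 29->-17, delta=-46, new_sum=238+(-46)=192
Option D: A[5] 32->41, delta=9, new_sum=238+(9)=247 <-- matches target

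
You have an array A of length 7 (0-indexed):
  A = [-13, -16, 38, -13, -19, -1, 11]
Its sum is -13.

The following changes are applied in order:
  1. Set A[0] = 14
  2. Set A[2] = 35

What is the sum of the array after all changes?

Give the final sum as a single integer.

Initial sum: -13
Change 1: A[0] -13 -> 14, delta = 27, sum = 14
Change 2: A[2] 38 -> 35, delta = -3, sum = 11

Answer: 11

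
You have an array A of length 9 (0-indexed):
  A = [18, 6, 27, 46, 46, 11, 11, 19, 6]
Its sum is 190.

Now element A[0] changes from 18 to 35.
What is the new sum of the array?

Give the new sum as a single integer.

Answer: 207

Derivation:
Old value at index 0: 18
New value at index 0: 35
Delta = 35 - 18 = 17
New sum = old_sum + delta = 190 + (17) = 207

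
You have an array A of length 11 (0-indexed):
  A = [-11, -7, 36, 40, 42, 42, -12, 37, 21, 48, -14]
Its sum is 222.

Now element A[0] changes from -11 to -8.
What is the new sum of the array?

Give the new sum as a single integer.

Answer: 225

Derivation:
Old value at index 0: -11
New value at index 0: -8
Delta = -8 - -11 = 3
New sum = old_sum + delta = 222 + (3) = 225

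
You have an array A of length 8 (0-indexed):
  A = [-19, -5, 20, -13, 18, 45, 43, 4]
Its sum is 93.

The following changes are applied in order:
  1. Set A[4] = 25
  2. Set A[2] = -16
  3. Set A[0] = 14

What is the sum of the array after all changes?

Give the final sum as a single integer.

Answer: 97

Derivation:
Initial sum: 93
Change 1: A[4] 18 -> 25, delta = 7, sum = 100
Change 2: A[2] 20 -> -16, delta = -36, sum = 64
Change 3: A[0] -19 -> 14, delta = 33, sum = 97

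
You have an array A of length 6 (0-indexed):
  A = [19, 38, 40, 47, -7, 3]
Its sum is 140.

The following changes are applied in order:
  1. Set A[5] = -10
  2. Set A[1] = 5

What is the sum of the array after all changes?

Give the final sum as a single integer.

Answer: 94

Derivation:
Initial sum: 140
Change 1: A[5] 3 -> -10, delta = -13, sum = 127
Change 2: A[1] 38 -> 5, delta = -33, sum = 94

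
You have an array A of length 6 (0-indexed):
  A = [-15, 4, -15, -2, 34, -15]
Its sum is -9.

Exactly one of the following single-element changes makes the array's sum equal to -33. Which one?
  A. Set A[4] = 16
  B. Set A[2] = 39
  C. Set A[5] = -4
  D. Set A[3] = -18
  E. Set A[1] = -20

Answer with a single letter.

Answer: E

Derivation:
Option A: A[4] 34->16, delta=-18, new_sum=-9+(-18)=-27
Option B: A[2] -15->39, delta=54, new_sum=-9+(54)=45
Option C: A[5] -15->-4, delta=11, new_sum=-9+(11)=2
Option D: A[3] -2->-18, delta=-16, new_sum=-9+(-16)=-25
Option E: A[1] 4->-20, delta=-24, new_sum=-9+(-24)=-33 <-- matches target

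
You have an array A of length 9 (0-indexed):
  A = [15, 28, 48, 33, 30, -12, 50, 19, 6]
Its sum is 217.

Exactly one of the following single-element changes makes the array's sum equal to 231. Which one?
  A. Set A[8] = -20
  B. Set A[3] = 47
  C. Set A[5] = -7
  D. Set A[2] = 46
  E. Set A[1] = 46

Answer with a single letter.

Option A: A[8] 6->-20, delta=-26, new_sum=217+(-26)=191
Option B: A[3] 33->47, delta=14, new_sum=217+(14)=231 <-- matches target
Option C: A[5] -12->-7, delta=5, new_sum=217+(5)=222
Option D: A[2] 48->46, delta=-2, new_sum=217+(-2)=215
Option E: A[1] 28->46, delta=18, new_sum=217+(18)=235

Answer: B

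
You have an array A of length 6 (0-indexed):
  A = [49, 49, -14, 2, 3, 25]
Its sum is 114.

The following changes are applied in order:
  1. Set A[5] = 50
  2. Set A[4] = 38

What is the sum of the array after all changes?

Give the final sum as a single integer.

Initial sum: 114
Change 1: A[5] 25 -> 50, delta = 25, sum = 139
Change 2: A[4] 3 -> 38, delta = 35, sum = 174

Answer: 174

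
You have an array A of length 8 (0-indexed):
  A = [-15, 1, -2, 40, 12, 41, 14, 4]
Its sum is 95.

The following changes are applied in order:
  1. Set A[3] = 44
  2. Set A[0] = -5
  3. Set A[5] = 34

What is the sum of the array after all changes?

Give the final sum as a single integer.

Initial sum: 95
Change 1: A[3] 40 -> 44, delta = 4, sum = 99
Change 2: A[0] -15 -> -5, delta = 10, sum = 109
Change 3: A[5] 41 -> 34, delta = -7, sum = 102

Answer: 102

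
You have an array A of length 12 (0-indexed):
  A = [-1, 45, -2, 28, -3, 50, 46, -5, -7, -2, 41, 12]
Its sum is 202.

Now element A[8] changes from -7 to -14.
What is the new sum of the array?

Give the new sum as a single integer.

Old value at index 8: -7
New value at index 8: -14
Delta = -14 - -7 = -7
New sum = old_sum + delta = 202 + (-7) = 195

Answer: 195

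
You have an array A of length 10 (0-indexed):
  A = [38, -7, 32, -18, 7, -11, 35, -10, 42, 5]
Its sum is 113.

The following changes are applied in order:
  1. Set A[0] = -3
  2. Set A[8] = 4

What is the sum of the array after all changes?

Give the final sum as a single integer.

Initial sum: 113
Change 1: A[0] 38 -> -3, delta = -41, sum = 72
Change 2: A[8] 42 -> 4, delta = -38, sum = 34

Answer: 34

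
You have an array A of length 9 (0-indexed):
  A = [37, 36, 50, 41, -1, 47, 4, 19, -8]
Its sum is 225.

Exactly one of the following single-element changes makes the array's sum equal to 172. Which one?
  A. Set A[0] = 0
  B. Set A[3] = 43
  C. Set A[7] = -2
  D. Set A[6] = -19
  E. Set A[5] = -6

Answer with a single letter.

Option A: A[0] 37->0, delta=-37, new_sum=225+(-37)=188
Option B: A[3] 41->43, delta=2, new_sum=225+(2)=227
Option C: A[7] 19->-2, delta=-21, new_sum=225+(-21)=204
Option D: A[6] 4->-19, delta=-23, new_sum=225+(-23)=202
Option E: A[5] 47->-6, delta=-53, new_sum=225+(-53)=172 <-- matches target

Answer: E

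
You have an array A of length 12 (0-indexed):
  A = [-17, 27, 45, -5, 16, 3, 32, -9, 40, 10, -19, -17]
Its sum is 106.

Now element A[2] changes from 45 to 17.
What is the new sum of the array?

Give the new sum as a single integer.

Answer: 78

Derivation:
Old value at index 2: 45
New value at index 2: 17
Delta = 17 - 45 = -28
New sum = old_sum + delta = 106 + (-28) = 78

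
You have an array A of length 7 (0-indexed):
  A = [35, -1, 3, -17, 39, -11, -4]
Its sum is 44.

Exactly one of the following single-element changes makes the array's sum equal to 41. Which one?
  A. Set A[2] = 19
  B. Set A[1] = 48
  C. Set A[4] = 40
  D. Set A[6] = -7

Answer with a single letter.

Option A: A[2] 3->19, delta=16, new_sum=44+(16)=60
Option B: A[1] -1->48, delta=49, new_sum=44+(49)=93
Option C: A[4] 39->40, delta=1, new_sum=44+(1)=45
Option D: A[6] -4->-7, delta=-3, new_sum=44+(-3)=41 <-- matches target

Answer: D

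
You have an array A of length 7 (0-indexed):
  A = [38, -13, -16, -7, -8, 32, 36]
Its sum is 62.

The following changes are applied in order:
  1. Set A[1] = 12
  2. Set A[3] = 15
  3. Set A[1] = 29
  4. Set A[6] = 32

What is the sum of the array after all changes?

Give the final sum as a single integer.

Initial sum: 62
Change 1: A[1] -13 -> 12, delta = 25, sum = 87
Change 2: A[3] -7 -> 15, delta = 22, sum = 109
Change 3: A[1] 12 -> 29, delta = 17, sum = 126
Change 4: A[6] 36 -> 32, delta = -4, sum = 122

Answer: 122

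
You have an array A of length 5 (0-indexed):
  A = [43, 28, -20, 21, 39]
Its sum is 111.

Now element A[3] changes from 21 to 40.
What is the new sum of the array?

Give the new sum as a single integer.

Old value at index 3: 21
New value at index 3: 40
Delta = 40 - 21 = 19
New sum = old_sum + delta = 111 + (19) = 130

Answer: 130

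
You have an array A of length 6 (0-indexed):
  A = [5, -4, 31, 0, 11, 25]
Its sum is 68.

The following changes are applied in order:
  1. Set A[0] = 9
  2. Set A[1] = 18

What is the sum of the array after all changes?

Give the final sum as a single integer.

Initial sum: 68
Change 1: A[0] 5 -> 9, delta = 4, sum = 72
Change 2: A[1] -4 -> 18, delta = 22, sum = 94

Answer: 94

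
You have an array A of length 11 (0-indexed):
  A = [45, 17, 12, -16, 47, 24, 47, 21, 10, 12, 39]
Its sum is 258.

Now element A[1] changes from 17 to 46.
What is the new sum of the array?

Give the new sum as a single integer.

Old value at index 1: 17
New value at index 1: 46
Delta = 46 - 17 = 29
New sum = old_sum + delta = 258 + (29) = 287

Answer: 287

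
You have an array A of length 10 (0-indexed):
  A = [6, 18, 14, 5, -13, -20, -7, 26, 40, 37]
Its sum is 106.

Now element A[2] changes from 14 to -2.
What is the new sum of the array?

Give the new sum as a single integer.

Old value at index 2: 14
New value at index 2: -2
Delta = -2 - 14 = -16
New sum = old_sum + delta = 106 + (-16) = 90

Answer: 90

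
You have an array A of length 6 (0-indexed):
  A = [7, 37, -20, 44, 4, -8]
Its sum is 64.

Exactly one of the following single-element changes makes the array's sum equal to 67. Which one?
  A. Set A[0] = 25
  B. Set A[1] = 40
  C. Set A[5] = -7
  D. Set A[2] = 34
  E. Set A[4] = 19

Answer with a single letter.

Option A: A[0] 7->25, delta=18, new_sum=64+(18)=82
Option B: A[1] 37->40, delta=3, new_sum=64+(3)=67 <-- matches target
Option C: A[5] -8->-7, delta=1, new_sum=64+(1)=65
Option D: A[2] -20->34, delta=54, new_sum=64+(54)=118
Option E: A[4] 4->19, delta=15, new_sum=64+(15)=79

Answer: B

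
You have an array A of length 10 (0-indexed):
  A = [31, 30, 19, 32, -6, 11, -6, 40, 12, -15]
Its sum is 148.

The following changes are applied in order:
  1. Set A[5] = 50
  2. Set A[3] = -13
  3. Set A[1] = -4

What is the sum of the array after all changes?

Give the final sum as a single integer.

Initial sum: 148
Change 1: A[5] 11 -> 50, delta = 39, sum = 187
Change 2: A[3] 32 -> -13, delta = -45, sum = 142
Change 3: A[1] 30 -> -4, delta = -34, sum = 108

Answer: 108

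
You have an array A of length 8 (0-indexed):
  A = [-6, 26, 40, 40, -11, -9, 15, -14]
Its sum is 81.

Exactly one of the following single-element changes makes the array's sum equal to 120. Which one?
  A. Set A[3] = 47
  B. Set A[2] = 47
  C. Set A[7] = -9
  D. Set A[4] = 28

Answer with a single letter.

Option A: A[3] 40->47, delta=7, new_sum=81+(7)=88
Option B: A[2] 40->47, delta=7, new_sum=81+(7)=88
Option C: A[7] -14->-9, delta=5, new_sum=81+(5)=86
Option D: A[4] -11->28, delta=39, new_sum=81+(39)=120 <-- matches target

Answer: D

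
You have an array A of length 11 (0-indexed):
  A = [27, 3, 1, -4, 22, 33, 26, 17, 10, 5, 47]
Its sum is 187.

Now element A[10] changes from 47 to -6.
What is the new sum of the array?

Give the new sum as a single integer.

Old value at index 10: 47
New value at index 10: -6
Delta = -6 - 47 = -53
New sum = old_sum + delta = 187 + (-53) = 134

Answer: 134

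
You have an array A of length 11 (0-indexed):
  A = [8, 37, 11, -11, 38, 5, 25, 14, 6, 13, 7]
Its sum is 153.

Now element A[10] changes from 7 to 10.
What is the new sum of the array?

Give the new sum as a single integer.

Old value at index 10: 7
New value at index 10: 10
Delta = 10 - 7 = 3
New sum = old_sum + delta = 153 + (3) = 156

Answer: 156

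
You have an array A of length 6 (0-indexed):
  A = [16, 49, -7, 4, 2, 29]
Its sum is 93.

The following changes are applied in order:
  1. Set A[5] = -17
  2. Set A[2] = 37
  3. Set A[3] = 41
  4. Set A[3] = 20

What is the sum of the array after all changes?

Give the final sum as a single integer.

Initial sum: 93
Change 1: A[5] 29 -> -17, delta = -46, sum = 47
Change 2: A[2] -7 -> 37, delta = 44, sum = 91
Change 3: A[3] 4 -> 41, delta = 37, sum = 128
Change 4: A[3] 41 -> 20, delta = -21, sum = 107

Answer: 107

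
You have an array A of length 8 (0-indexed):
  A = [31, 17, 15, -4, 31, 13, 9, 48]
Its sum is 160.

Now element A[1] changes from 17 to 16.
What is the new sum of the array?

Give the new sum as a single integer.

Answer: 159

Derivation:
Old value at index 1: 17
New value at index 1: 16
Delta = 16 - 17 = -1
New sum = old_sum + delta = 160 + (-1) = 159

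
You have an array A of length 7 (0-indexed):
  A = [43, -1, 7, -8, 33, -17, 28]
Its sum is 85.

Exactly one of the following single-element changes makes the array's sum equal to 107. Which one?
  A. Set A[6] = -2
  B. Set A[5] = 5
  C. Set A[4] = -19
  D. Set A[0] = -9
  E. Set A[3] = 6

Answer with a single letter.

Answer: B

Derivation:
Option A: A[6] 28->-2, delta=-30, new_sum=85+(-30)=55
Option B: A[5] -17->5, delta=22, new_sum=85+(22)=107 <-- matches target
Option C: A[4] 33->-19, delta=-52, new_sum=85+(-52)=33
Option D: A[0] 43->-9, delta=-52, new_sum=85+(-52)=33
Option E: A[3] -8->6, delta=14, new_sum=85+(14)=99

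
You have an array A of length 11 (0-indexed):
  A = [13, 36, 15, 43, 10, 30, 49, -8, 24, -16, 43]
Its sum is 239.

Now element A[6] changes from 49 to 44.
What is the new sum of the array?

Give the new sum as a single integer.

Old value at index 6: 49
New value at index 6: 44
Delta = 44 - 49 = -5
New sum = old_sum + delta = 239 + (-5) = 234

Answer: 234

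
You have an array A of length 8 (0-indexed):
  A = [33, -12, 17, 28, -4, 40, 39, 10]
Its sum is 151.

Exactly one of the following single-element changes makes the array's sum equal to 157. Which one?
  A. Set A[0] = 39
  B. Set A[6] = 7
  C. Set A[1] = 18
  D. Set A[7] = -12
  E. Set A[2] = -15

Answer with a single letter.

Option A: A[0] 33->39, delta=6, new_sum=151+(6)=157 <-- matches target
Option B: A[6] 39->7, delta=-32, new_sum=151+(-32)=119
Option C: A[1] -12->18, delta=30, new_sum=151+(30)=181
Option D: A[7] 10->-12, delta=-22, new_sum=151+(-22)=129
Option E: A[2] 17->-15, delta=-32, new_sum=151+(-32)=119

Answer: A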